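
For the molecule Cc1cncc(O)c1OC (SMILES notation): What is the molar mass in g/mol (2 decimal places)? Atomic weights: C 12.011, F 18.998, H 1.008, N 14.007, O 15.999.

First, the molecular formula is C7H9NO2 (counting implicit H from valence).
  C: 7 × 12.011 = 84.077
  H: 9 × 1.008 = 9.072
  N: 1 × 14.007 = 14.007
  O: 2 × 15.999 = 31.998
Sum: 7×12.011 + 9×1.008 + 1×14.007 + 2×15.999 = 139.154 → 139.15 g/mol.

139.15 g/mol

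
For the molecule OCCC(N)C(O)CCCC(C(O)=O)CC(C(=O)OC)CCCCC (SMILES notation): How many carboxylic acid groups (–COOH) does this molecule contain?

The carboxylic acid motif appears at heavy-atom position 12 in the SMILES.
Other groups present: 1 ester, 2 hydroxyl, 1 primary amine.
Carboxylic acid count: 1.

1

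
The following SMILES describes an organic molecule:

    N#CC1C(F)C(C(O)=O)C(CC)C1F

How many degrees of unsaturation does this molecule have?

Molecular formula: C9H11F2NO2.
DoU = (2C + 2 + N − H − X) / 2, where X is the halogen count and O/S are ignored.
    = (2·9 + 2 + 1 − 11 − 2) / 2 = 8 / 2 = 4.

4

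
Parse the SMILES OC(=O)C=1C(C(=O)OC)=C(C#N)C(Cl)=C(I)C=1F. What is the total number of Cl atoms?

Scan the SMILES for Cl atoms (remember two-letter symbols like Cl and Br are single atoms).
Chlorine count: 1.

1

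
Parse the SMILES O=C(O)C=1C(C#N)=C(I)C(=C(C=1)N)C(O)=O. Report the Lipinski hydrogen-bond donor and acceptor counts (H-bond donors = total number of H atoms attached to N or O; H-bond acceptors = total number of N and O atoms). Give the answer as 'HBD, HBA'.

Donors: find every N or O and count the H atoms it carries.
  atom 1 (O): bond orders sum to 2 → 0 H
  atom 3 (O): bond orders sum to 1 → 1 H
  atom 7 (N): bond orders sum to 3 → 0 H
  atom 13 (N): bond orders sum to 1 → 2 H
  atom 15 (O): bond orders sum to 1 → 1 H
  atom 16 (O): bond orders sum to 2 → 0 H
Lipinski HBD = 4.
Acceptors: N atoms = 2, O atoms = 4 → HBA = 6.

4, 6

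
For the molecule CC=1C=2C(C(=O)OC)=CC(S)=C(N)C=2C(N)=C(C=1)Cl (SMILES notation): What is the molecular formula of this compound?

Walk through each heavy atom and fill implicit hydrogens from standard valence (C 4, N 3, O 2, S 2, halogen 1):
  atom 1: C, bond orders sum to 1 (valence 4) → 3 H
  atom 2: C, bond orders sum to 4 (valence 4) → 0 H
  atom 3: C, bond orders sum to 4 (valence 4) → 0 H
  atom 4: C, bond orders sum to 4 (valence 4) → 0 H
  atom 5: C, bond orders sum to 4 (valence 4) → 0 H
  atom 6: O, bond orders sum to 2 (valence 2) → 0 H
  atom 7: O, bond orders sum to 2 (valence 2) → 0 H
  atom 8: C, bond orders sum to 1 (valence 4) → 3 H
  atom 9: C, bond orders sum to 3 (valence 4) → 1 H
  atom 10: C, bond orders sum to 4 (valence 4) → 0 H
  atom 11: S, bond orders sum to 1 (valence 2) → 1 H
  atom 12: C, bond orders sum to 4 (valence 4) → 0 H
  atom 13: N, bond orders sum to 1 (valence 3) → 2 H
  atom 14: C, bond orders sum to 4 (valence 4) → 0 H
  atom 15: C, bond orders sum to 4 (valence 4) → 0 H
  atom 16: N, bond orders sum to 1 (valence 3) → 2 H
  atom 17: C, bond orders sum to 4 (valence 4) → 0 H
  atom 18: C, bond orders sum to 3 (valence 4) → 1 H
  atom 19: Cl (halogen, monovalent) → 0 H
Totals → C:13, H:13, Cl:1, N:2, O:2, S:1.

C13H13ClN2O2S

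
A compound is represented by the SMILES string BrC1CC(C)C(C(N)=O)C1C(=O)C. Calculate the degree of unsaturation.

3

Degree of unsaturation = (number of rings) + (number of π bonds).
Ring closures in the SMILES: 1.
π bonds: 2 double bonds (each 1 DoU) → 2 DoU from unsaturation.
Total DoU = 1 + 2 = 3.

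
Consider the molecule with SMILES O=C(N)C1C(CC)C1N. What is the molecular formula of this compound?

C6H12N2O

Walk through each heavy atom and fill implicit hydrogens from standard valence (C 4, N 3, O 2, S 2, halogen 1):
  atom 1: O, bond orders sum to 2 (valence 2) → 0 H
  atom 2: C, bond orders sum to 4 (valence 4) → 0 H
  atom 3: N, bond orders sum to 1 (valence 3) → 2 H
  atom 4: C, bond orders sum to 3 (valence 4) → 1 H
  atom 5: C, bond orders sum to 3 (valence 4) → 1 H
  atom 6: C, bond orders sum to 2 (valence 4) → 2 H
  atom 7: C, bond orders sum to 1 (valence 4) → 3 H
  atom 8: C, bond orders sum to 3 (valence 4) → 1 H
  atom 9: N, bond orders sum to 1 (valence 3) → 2 H
Totals → C:6, H:12, N:2, O:1.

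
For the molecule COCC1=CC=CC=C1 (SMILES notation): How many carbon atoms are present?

8

Count every carbon token in the SMILES (each C, including those in ring-closure positions and inside branches).
Carbon count: 8.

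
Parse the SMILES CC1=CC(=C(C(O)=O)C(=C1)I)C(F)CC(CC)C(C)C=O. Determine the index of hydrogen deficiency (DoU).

Molecular formula: C16H20FIO3.
DoU = (2C + 2 + N − H − X) / 2, where X is the halogen count and O/S are ignored.
    = (2·16 + 2 + 0 − 20 − 2) / 2 = 12 / 2 = 6.

6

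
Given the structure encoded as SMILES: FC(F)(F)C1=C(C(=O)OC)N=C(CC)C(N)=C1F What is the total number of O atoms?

Scan the SMILES for O atoms (remember two-letter symbols like Cl and Br are single atoms).
Oxygen count: 2.

2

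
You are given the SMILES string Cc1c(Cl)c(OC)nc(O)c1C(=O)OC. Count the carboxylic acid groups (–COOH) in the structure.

Scan the SMILES for the carboxylic acid motif — none present.
Groups that are present: 1 ester, 1 ether, 1 hydroxyl.

0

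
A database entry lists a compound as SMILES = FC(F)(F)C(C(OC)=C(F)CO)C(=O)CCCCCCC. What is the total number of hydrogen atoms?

Walk through each heavy atom and fill implicit hydrogens from standard valence (C 4, N 3, O 2, S 2, halogen 1):
  atom 1: F (halogen, monovalent) → 0 H
  atom 2: C, bond orders sum to 4 (valence 4) → 0 H
  atom 3: F (halogen, monovalent) → 0 H
  atom 4: F (halogen, monovalent) → 0 H
  atom 5: C, bond orders sum to 3 (valence 4) → 1 H
  atom 6: C, bond orders sum to 4 (valence 4) → 0 H
  atom 7: O, bond orders sum to 2 (valence 2) → 0 H
  atom 8: C, bond orders sum to 1 (valence 4) → 3 H
  atom 9: C, bond orders sum to 4 (valence 4) → 0 H
  atom 10: F (halogen, monovalent) → 0 H
  atom 11: C, bond orders sum to 2 (valence 4) → 2 H
  atom 12: O, bond orders sum to 1 (valence 2) → 1 H
  atom 13: C, bond orders sum to 4 (valence 4) → 0 H
  atom 14: O, bond orders sum to 2 (valence 2) → 0 H
  atom 15: C, bond orders sum to 2 (valence 4) → 2 H
  atom 16: C, bond orders sum to 2 (valence 4) → 2 H
  atom 17: C, bond orders sum to 2 (valence 4) → 2 H
  atom 18: C, bond orders sum to 2 (valence 4) → 2 H
  atom 19: C, bond orders sum to 2 (valence 4) → 2 H
  atom 20: C, bond orders sum to 2 (valence 4) → 2 H
  atom 21: C, bond orders sum to 1 (valence 4) → 3 H
Total hydrogens: 22.

22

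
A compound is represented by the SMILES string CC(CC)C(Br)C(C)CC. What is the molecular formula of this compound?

C9H19Br

Walk through each heavy atom and fill implicit hydrogens from standard valence (C 4, N 3, O 2, S 2, halogen 1):
  atom 1: C, bond orders sum to 1 (valence 4) → 3 H
  atom 2: C, bond orders sum to 3 (valence 4) → 1 H
  atom 3: C, bond orders sum to 2 (valence 4) → 2 H
  atom 4: C, bond orders sum to 1 (valence 4) → 3 H
  atom 5: C, bond orders sum to 3 (valence 4) → 1 H
  atom 6: Br (halogen, monovalent) → 0 H
  atom 7: C, bond orders sum to 3 (valence 4) → 1 H
  atom 8: C, bond orders sum to 1 (valence 4) → 3 H
  atom 9: C, bond orders sum to 2 (valence 4) → 2 H
  atom 10: C, bond orders sum to 1 (valence 4) → 3 H
Totals → C:9, H:19, Br:1.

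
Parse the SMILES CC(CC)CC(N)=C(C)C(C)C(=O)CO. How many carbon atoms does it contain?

Count every carbon token in the SMILES (each C, including those in ring-closure positions and inside branches).
Carbon count: 12.

12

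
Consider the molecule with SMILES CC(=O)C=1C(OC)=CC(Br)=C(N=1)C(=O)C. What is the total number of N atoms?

1

Scan the SMILES for N atoms (remember two-letter symbols like Cl and Br are single atoms).
Nitrogen count: 1.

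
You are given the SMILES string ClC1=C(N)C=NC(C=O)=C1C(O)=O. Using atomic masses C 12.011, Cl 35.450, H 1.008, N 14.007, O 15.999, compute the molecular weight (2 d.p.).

200.58 g/mol

First, the molecular formula is C7H5ClN2O3 (counting implicit H from valence).
  C: 7 × 12.011 = 84.077
  Cl: 1 × 35.450 = 35.450
  H: 5 × 1.008 = 5.040
  N: 2 × 14.007 = 28.014
  O: 3 × 15.999 = 47.997
Sum: 7×12.011 + 1×35.450 + 5×1.008 + 2×14.007 + 3×15.999 = 200.578 → 200.58 g/mol.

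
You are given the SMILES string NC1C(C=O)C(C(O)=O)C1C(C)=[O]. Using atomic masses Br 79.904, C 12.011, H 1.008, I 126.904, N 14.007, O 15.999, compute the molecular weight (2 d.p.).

185.18 g/mol

First, the molecular formula is C8H11NO4 (counting implicit H from valence).
  C: 8 × 12.011 = 96.088
  H: 11 × 1.008 = 11.088
  N: 1 × 14.007 = 14.007
  O: 4 × 15.999 = 63.996
Sum: 8×12.011 + 11×1.008 + 1×14.007 + 4×15.999 = 185.179 → 185.18 g/mol.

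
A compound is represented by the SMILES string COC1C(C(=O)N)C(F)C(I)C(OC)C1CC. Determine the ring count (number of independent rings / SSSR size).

1

In SMILES, each pair of matching ring-closure digits denotes one ring-closing bond; the number of such bonds equals the number of independent rings.
Ring-closure bonds here: 1.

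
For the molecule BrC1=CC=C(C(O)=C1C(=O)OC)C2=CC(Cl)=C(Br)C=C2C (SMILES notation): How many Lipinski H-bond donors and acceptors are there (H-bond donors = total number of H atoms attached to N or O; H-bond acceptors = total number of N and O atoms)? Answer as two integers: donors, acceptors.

Donors: find every N or O and count the H atoms it carries.
  atom 7 (O): bond orders sum to 1 → 1 H
  atom 10 (O): bond orders sum to 2 → 0 H
  atom 11 (O): bond orders sum to 2 → 0 H
Lipinski HBD = 1.
Acceptors: N atoms = 0, O atoms = 3 → HBA = 3.

1, 3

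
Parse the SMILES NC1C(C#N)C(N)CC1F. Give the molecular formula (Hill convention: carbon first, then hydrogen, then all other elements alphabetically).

Walk through each heavy atom and fill implicit hydrogens from standard valence (C 4, N 3, O 2, S 2, halogen 1):
  atom 1: N, bond orders sum to 1 (valence 3) → 2 H
  atom 2: C, bond orders sum to 3 (valence 4) → 1 H
  atom 3: C, bond orders sum to 3 (valence 4) → 1 H
  atom 4: C, bond orders sum to 4 (valence 4) → 0 H
  atom 5: N, bond orders sum to 3 (valence 3) → 0 H
  atom 6: C, bond orders sum to 3 (valence 4) → 1 H
  atom 7: N, bond orders sum to 1 (valence 3) → 2 H
  atom 8: C, bond orders sum to 2 (valence 4) → 2 H
  atom 9: C, bond orders sum to 3 (valence 4) → 1 H
  atom 10: F (halogen, monovalent) → 0 H
Totals → C:6, H:10, F:1, N:3.

C6H10FN3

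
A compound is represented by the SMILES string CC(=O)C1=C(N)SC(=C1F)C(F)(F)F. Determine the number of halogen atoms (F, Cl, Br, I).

Halogen atoms appear at heavy-atom positions 10, 12, 13, 14 (4×F).
Other groups present: 1 ketone, 1 primary amine.
Halogen count: 4.

4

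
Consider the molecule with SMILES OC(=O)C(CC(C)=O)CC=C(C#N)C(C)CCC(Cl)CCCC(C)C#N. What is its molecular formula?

Walk through each heavy atom and fill implicit hydrogens from standard valence (C 4, N 3, O 2, S 2, halogen 1):
  atom 1: O, bond orders sum to 1 (valence 2) → 1 H
  atom 2: C, bond orders sum to 4 (valence 4) → 0 H
  atom 3: O, bond orders sum to 2 (valence 2) → 0 H
  atom 4: C, bond orders sum to 3 (valence 4) → 1 H
  atom 5: C, bond orders sum to 2 (valence 4) → 2 H
  atom 6: C, bond orders sum to 4 (valence 4) → 0 H
  atom 7: C, bond orders sum to 1 (valence 4) → 3 H
  atom 8: O, bond orders sum to 2 (valence 2) → 0 H
  atom 9: C, bond orders sum to 2 (valence 4) → 2 H
  atom 10: C, bond orders sum to 3 (valence 4) → 1 H
  atom 11: C, bond orders sum to 4 (valence 4) → 0 H
  atom 12: C, bond orders sum to 4 (valence 4) → 0 H
  atom 13: N, bond orders sum to 3 (valence 3) → 0 H
  atom 14: C, bond orders sum to 3 (valence 4) → 1 H
  atom 15: C, bond orders sum to 1 (valence 4) → 3 H
  atom 16: C, bond orders sum to 2 (valence 4) → 2 H
  atom 17: C, bond orders sum to 2 (valence 4) → 2 H
  atom 18: C, bond orders sum to 3 (valence 4) → 1 H
  atom 19: Cl (halogen, monovalent) → 0 H
  atom 20: C, bond orders sum to 2 (valence 4) → 2 H
  atom 21: C, bond orders sum to 2 (valence 4) → 2 H
  atom 22: C, bond orders sum to 2 (valence 4) → 2 H
  atom 23: C, bond orders sum to 3 (valence 4) → 1 H
  atom 24: C, bond orders sum to 1 (valence 4) → 3 H
  atom 25: C, bond orders sum to 4 (valence 4) → 0 H
  atom 26: N, bond orders sum to 3 (valence 3) → 0 H
Totals → C:20, H:29, Cl:1, N:2, O:3.

C20H29ClN2O3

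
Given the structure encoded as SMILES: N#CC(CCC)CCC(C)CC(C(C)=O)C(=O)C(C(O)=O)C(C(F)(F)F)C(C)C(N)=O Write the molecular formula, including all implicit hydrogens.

Walk through each heavy atom and fill implicit hydrogens from standard valence (C 4, N 3, O 2, S 2, halogen 1):
  atom 1: N, bond orders sum to 3 (valence 3) → 0 H
  atom 2: C, bond orders sum to 4 (valence 4) → 0 H
  atom 3: C, bond orders sum to 3 (valence 4) → 1 H
  atom 4: C, bond orders sum to 2 (valence 4) → 2 H
  atom 5: C, bond orders sum to 2 (valence 4) → 2 H
  atom 6: C, bond orders sum to 1 (valence 4) → 3 H
  atom 7: C, bond orders sum to 2 (valence 4) → 2 H
  atom 8: C, bond orders sum to 2 (valence 4) → 2 H
  atom 9: C, bond orders sum to 3 (valence 4) → 1 H
  atom 10: C, bond orders sum to 1 (valence 4) → 3 H
  atom 11: C, bond orders sum to 2 (valence 4) → 2 H
  atom 12: C, bond orders sum to 3 (valence 4) → 1 H
  atom 13: C, bond orders sum to 4 (valence 4) → 0 H
  atom 14: C, bond orders sum to 1 (valence 4) → 3 H
  atom 15: O, bond orders sum to 2 (valence 2) → 0 H
  atom 16: C, bond orders sum to 4 (valence 4) → 0 H
  atom 17: O, bond orders sum to 2 (valence 2) → 0 H
  atom 18: C, bond orders sum to 3 (valence 4) → 1 H
  atom 19: C, bond orders sum to 4 (valence 4) → 0 H
  atom 20: O, bond orders sum to 1 (valence 2) → 1 H
  atom 21: O, bond orders sum to 2 (valence 2) → 0 H
  atom 22: C, bond orders sum to 3 (valence 4) → 1 H
  atom 23: C, bond orders sum to 4 (valence 4) → 0 H
  atom 24: F (halogen, monovalent) → 0 H
  atom 25: F (halogen, monovalent) → 0 H
  atom 26: F (halogen, monovalent) → 0 H
  atom 27: C, bond orders sum to 3 (valence 4) → 1 H
  atom 28: C, bond orders sum to 1 (valence 4) → 3 H
  atom 29: C, bond orders sum to 4 (valence 4) → 0 H
  atom 30: N, bond orders sum to 1 (valence 3) → 2 H
  atom 31: O, bond orders sum to 2 (valence 2) → 0 H
Totals → C:21, H:31, F:3, N:2, O:5.

C21H31F3N2O5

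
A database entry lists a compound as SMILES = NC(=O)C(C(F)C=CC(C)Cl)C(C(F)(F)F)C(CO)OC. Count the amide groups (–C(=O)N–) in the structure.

1

The amide motif appears at heavy-atom position 2 in the SMILES.
Other groups present: 1 alkene, 1 ether, 1 hydroxyl.
Amide count: 1.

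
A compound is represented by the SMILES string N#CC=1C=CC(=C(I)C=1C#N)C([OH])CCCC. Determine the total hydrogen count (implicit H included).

Walk through each heavy atom and fill implicit hydrogens from standard valence (C 4, N 3, O 2, S 2, halogen 1):
  atom 1: N, bond orders sum to 3 (valence 3) → 0 H
  atom 2: C, bond orders sum to 4 (valence 4) → 0 H
  atom 3: C, bond orders sum to 4 (valence 4) → 0 H
  atom 4: C, bond orders sum to 3 (valence 4) → 1 H
  atom 5: C, bond orders sum to 3 (valence 4) → 1 H
  atom 6: C, bond orders sum to 4 (valence 4) → 0 H
  atom 7: C, bond orders sum to 4 (valence 4) → 0 H
  atom 8: I (halogen, monovalent) → 0 H
  atom 9: C, bond orders sum to 4 (valence 4) → 0 H
  atom 10: C, bond orders sum to 4 (valence 4) → 0 H
  atom 11: N, bond orders sum to 3 (valence 3) → 0 H
  atom 12: C, bond orders sum to 3 (valence 4) → 1 H
  atom 13: O with explicit H count 1
  atom 14: C, bond orders sum to 2 (valence 4) → 2 H
  atom 15: C, bond orders sum to 2 (valence 4) → 2 H
  atom 16: C, bond orders sum to 2 (valence 4) → 2 H
  atom 17: C, bond orders sum to 1 (valence 4) → 3 H
Total hydrogens: 13.

13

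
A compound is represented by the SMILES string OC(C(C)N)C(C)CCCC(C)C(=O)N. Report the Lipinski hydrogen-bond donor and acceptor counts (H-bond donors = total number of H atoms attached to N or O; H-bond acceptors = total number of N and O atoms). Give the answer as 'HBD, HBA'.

Donors: find every N or O and count the H atoms it carries.
  atom 1 (O): bond orders sum to 1 → 1 H
  atom 5 (N): bond orders sum to 1 → 2 H
  atom 14 (O): bond orders sum to 2 → 0 H
  atom 15 (N): bond orders sum to 1 → 2 H
Lipinski HBD = 5.
Acceptors: N atoms = 2, O atoms = 2 → HBA = 4.

5, 4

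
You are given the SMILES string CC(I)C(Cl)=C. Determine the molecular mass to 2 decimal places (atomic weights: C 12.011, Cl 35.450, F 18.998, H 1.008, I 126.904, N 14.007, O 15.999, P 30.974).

216.45 g/mol

First, the molecular formula is C4H6ClI (counting implicit H from valence).
  C: 4 × 12.011 = 48.044
  Cl: 1 × 35.450 = 35.450
  H: 6 × 1.008 = 6.048
  I: 1 × 126.904 = 126.904
Sum: 4×12.011 + 1×35.450 + 6×1.008 + 1×126.904 = 216.446 → 216.45 g/mol.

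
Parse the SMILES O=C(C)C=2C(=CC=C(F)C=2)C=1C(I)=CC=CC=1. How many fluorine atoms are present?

Scan the SMILES for F atoms (remember two-letter symbols like Cl and Br are single atoms).
Fluorine count: 1.

1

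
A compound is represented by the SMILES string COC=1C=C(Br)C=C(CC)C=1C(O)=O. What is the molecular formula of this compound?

Walk through each heavy atom and fill implicit hydrogens from standard valence (C 4, N 3, O 2, S 2, halogen 1):
  atom 1: C, bond orders sum to 1 (valence 4) → 3 H
  atom 2: O, bond orders sum to 2 (valence 2) → 0 H
  atom 3: C, bond orders sum to 4 (valence 4) → 0 H
  atom 4: C, bond orders sum to 3 (valence 4) → 1 H
  atom 5: C, bond orders sum to 4 (valence 4) → 0 H
  atom 6: Br (halogen, monovalent) → 0 H
  atom 7: C, bond orders sum to 3 (valence 4) → 1 H
  atom 8: C, bond orders sum to 4 (valence 4) → 0 H
  atom 9: C, bond orders sum to 2 (valence 4) → 2 H
  atom 10: C, bond orders sum to 1 (valence 4) → 3 H
  atom 11: C, bond orders sum to 4 (valence 4) → 0 H
  atom 12: C, bond orders sum to 4 (valence 4) → 0 H
  atom 13: O, bond orders sum to 1 (valence 2) → 1 H
  atom 14: O, bond orders sum to 2 (valence 2) → 0 H
Totals → C:10, H:11, Br:1, O:3.
In Hill order: C10H11BrO3.

C10H11BrO3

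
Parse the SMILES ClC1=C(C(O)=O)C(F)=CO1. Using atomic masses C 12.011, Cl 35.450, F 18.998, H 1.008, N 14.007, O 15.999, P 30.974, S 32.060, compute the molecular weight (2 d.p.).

First, the molecular formula is C5H2ClFO3 (counting implicit H from valence).
  C: 5 × 12.011 = 60.055
  Cl: 1 × 35.450 = 35.450
  F: 1 × 18.998 = 18.998
  H: 2 × 1.008 = 2.016
  O: 3 × 15.999 = 47.997
Sum: 5×12.011 + 1×35.450 + 1×18.998 + 2×1.008 + 3×15.999 = 164.516 → 164.52 g/mol.

164.52 g/mol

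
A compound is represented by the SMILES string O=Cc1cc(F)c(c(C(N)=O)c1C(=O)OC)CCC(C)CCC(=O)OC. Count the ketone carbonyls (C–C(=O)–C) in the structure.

0

Scan the SMILES for the ketone motif — none present.
Groups that are present: 1 aldehyde, 1 amide, 2 ester.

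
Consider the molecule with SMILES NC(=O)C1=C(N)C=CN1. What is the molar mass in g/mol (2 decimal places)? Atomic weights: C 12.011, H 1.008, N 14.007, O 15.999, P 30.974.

First, the molecular formula is C5H7N3O (counting implicit H from valence).
  C: 5 × 12.011 = 60.055
  H: 7 × 1.008 = 7.056
  N: 3 × 14.007 = 42.021
  O: 1 × 15.999 = 15.999
Sum: 5×12.011 + 7×1.008 + 3×14.007 + 1×15.999 = 125.131 → 125.13 g/mol.

125.13 g/mol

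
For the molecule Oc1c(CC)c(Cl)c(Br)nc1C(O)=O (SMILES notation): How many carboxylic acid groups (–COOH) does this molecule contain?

The carboxylic acid motif appears at heavy-atom position 12 in the SMILES.
Other groups present: 1 hydroxyl.
Carboxylic acid count: 1.

1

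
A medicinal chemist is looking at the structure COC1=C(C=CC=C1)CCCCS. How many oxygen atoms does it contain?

Scan the SMILES for O atoms (remember two-letter symbols like Cl and Br are single atoms).
Oxygen count: 1.

1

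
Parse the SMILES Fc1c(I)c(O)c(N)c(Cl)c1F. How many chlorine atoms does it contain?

Scan the SMILES for Cl atoms (remember two-letter symbols like Cl and Br are single atoms).
Chlorine count: 1.

1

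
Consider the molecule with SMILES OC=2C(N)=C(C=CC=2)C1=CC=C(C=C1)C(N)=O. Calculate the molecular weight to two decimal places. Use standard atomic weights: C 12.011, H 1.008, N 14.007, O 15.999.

First, the molecular formula is C13H12N2O2 (counting implicit H from valence).
  C: 13 × 12.011 = 156.143
  H: 12 × 1.008 = 12.096
  N: 2 × 14.007 = 28.014
  O: 2 × 15.999 = 31.998
Sum: 13×12.011 + 12×1.008 + 2×14.007 + 2×15.999 = 228.251 → 228.25 g/mol.

228.25 g/mol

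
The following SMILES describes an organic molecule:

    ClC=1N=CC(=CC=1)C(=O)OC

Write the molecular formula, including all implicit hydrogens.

C7H6ClNO2

Walk through each heavy atom and fill implicit hydrogens from standard valence (C 4, N 3, O 2, S 2, halogen 1):
  atom 1: Cl (halogen, monovalent) → 0 H
  atom 2: C, bond orders sum to 4 (valence 4) → 0 H
  atom 3: N, bond orders sum to 3 (valence 3) → 0 H
  atom 4: C, bond orders sum to 3 (valence 4) → 1 H
  atom 5: C, bond orders sum to 4 (valence 4) → 0 H
  atom 6: C, bond orders sum to 3 (valence 4) → 1 H
  atom 7: C, bond orders sum to 3 (valence 4) → 1 H
  atom 8: C, bond orders sum to 4 (valence 4) → 0 H
  atom 9: O, bond orders sum to 2 (valence 2) → 0 H
  atom 10: O, bond orders sum to 2 (valence 2) → 0 H
  atom 11: C, bond orders sum to 1 (valence 4) → 3 H
Totals → C:7, H:6, Cl:1, N:1, O:2.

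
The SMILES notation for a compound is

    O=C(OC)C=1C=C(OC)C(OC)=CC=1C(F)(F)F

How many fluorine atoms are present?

Scan the SMILES for F atoms (remember two-letter symbols like Cl and Br are single atoms).
Fluorine count: 3.

3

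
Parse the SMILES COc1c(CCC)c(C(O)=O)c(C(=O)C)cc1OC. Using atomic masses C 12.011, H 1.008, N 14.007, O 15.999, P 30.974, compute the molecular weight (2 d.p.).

266.29 g/mol

First, the molecular formula is C14H18O5 (counting implicit H from valence).
  C: 14 × 12.011 = 168.154
  H: 18 × 1.008 = 18.144
  O: 5 × 15.999 = 79.995
Sum: 14×12.011 + 18×1.008 + 5×15.999 = 266.293 → 266.29 g/mol.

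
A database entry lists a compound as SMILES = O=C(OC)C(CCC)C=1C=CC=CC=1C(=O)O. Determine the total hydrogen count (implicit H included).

16

Walk through each heavy atom and fill implicit hydrogens from standard valence (C 4, N 3, O 2, S 2, halogen 1):
  atom 1: O, bond orders sum to 2 (valence 2) → 0 H
  atom 2: C, bond orders sum to 4 (valence 4) → 0 H
  atom 3: O, bond orders sum to 2 (valence 2) → 0 H
  atom 4: C, bond orders sum to 1 (valence 4) → 3 H
  atom 5: C, bond orders sum to 3 (valence 4) → 1 H
  atom 6: C, bond orders sum to 2 (valence 4) → 2 H
  atom 7: C, bond orders sum to 2 (valence 4) → 2 H
  atom 8: C, bond orders sum to 1 (valence 4) → 3 H
  atom 9: C, bond orders sum to 4 (valence 4) → 0 H
  atom 10: C, bond orders sum to 3 (valence 4) → 1 H
  atom 11: C, bond orders sum to 3 (valence 4) → 1 H
  atom 12: C, bond orders sum to 3 (valence 4) → 1 H
  atom 13: C, bond orders sum to 3 (valence 4) → 1 H
  atom 14: C, bond orders sum to 4 (valence 4) → 0 H
  atom 15: C, bond orders sum to 4 (valence 4) → 0 H
  atom 16: O, bond orders sum to 2 (valence 2) → 0 H
  atom 17: O, bond orders sum to 1 (valence 2) → 1 H
Total hydrogens: 16.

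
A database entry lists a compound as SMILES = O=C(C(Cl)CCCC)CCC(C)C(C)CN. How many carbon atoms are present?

13

Count every carbon token in the SMILES (each C, including those in ring-closure positions and inside branches).
Carbon count: 13.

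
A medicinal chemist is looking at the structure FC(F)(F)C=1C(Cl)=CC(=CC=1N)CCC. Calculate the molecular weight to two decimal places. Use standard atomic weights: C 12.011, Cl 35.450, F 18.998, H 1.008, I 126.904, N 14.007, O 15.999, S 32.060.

237.65 g/mol

First, the molecular formula is C10H11ClF3N (counting implicit H from valence).
  C: 10 × 12.011 = 120.110
  Cl: 1 × 35.450 = 35.450
  F: 3 × 18.998 = 56.994
  H: 11 × 1.008 = 11.088
  N: 1 × 14.007 = 14.007
Sum: 10×12.011 + 1×35.450 + 3×18.998 + 11×1.008 + 1×14.007 = 237.649 → 237.65 g/mol.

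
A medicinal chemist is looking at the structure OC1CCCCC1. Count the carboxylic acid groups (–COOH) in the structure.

Scan the SMILES for the carboxylic acid motif — none present.
Groups that are present: 1 hydroxyl.

0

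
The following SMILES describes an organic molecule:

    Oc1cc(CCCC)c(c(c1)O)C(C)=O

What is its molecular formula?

C12H16O3

Walk through each heavy atom and fill implicit hydrogens from standard valence (C 4, N 3, O 2, S 2, halogen 1); for lowercase aromatic atoms, an aromatic c carries 1 H when it has two neighbours and 0 H with three, and aromatic n carries 0 H:
  atom 1: O, bond orders sum to 1 (valence 2) → 1 H
  atom 2: aromatic c, 3 neighbours → 0 H
  atom 3: aromatic c, 2 neighbours → 1 H
  atom 4: aromatic c, 3 neighbours → 0 H
  atom 5: C, bond orders sum to 2 (valence 4) → 2 H
  atom 6: C, bond orders sum to 2 (valence 4) → 2 H
  atom 7: C, bond orders sum to 2 (valence 4) → 2 H
  atom 8: C, bond orders sum to 1 (valence 4) → 3 H
  atom 9: aromatic c, 3 neighbours → 0 H
  atom 10: aromatic c, 3 neighbours → 0 H
  atom 11: aromatic c, 2 neighbours → 1 H
  atom 12: O, bond orders sum to 1 (valence 2) → 1 H
  atom 13: C, bond orders sum to 4 (valence 4) → 0 H
  atom 14: C, bond orders sum to 1 (valence 4) → 3 H
  atom 15: O, bond orders sum to 2 (valence 2) → 0 H
Totals → C:12, H:16, O:3.
In Hill order: C12H16O3.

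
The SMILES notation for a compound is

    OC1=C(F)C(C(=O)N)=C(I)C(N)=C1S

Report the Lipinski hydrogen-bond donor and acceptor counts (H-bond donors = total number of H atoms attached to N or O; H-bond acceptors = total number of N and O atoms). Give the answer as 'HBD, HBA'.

Donors: find every N or O and count the H atoms it carries.
  atom 1 (O): bond orders sum to 1 → 1 H
  atom 7 (O): bond orders sum to 2 → 0 H
  atom 8 (N): bond orders sum to 1 → 2 H
  atom 12 (N): bond orders sum to 1 → 2 H
Lipinski HBD = 5.
Acceptors: N atoms = 2, O atoms = 2 → HBA = 4.

5, 4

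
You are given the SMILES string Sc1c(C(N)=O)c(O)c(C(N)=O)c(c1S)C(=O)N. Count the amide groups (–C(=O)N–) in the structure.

3

The amide motif appears at heavy-atom positions 4, 10, 16 in the SMILES.
Other groups present: 1 hydroxyl, 2 thiol.
Amide count: 3.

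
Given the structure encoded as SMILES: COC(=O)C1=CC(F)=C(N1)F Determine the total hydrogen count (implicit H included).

Walk through each heavy atom and fill implicit hydrogens from standard valence (C 4, N 3, O 2, S 2, halogen 1):
  atom 1: C, bond orders sum to 1 (valence 4) → 3 H
  atom 2: O, bond orders sum to 2 (valence 2) → 0 H
  atom 3: C, bond orders sum to 4 (valence 4) → 0 H
  atom 4: O, bond orders sum to 2 (valence 2) → 0 H
  atom 5: C, bond orders sum to 4 (valence 4) → 0 H
  atom 6: C, bond orders sum to 3 (valence 4) → 1 H
  atom 7: C, bond orders sum to 4 (valence 4) → 0 H
  atom 8: F (halogen, monovalent) → 0 H
  atom 9: C, bond orders sum to 4 (valence 4) → 0 H
  atom 10: N, bond orders sum to 2 (valence 3) → 1 H
  atom 11: F (halogen, monovalent) → 0 H
Total hydrogens: 5.

5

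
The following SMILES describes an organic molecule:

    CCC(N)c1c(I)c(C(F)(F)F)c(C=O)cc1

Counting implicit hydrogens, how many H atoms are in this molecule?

11

Walk through each heavy atom and fill implicit hydrogens from standard valence (C 4, N 3, O 2, S 2, halogen 1); for lowercase aromatic atoms, an aromatic c carries 1 H when it has two neighbours and 0 H with three, and aromatic n carries 0 H:
  atom 1: C, bond orders sum to 1 (valence 4) → 3 H
  atom 2: C, bond orders sum to 2 (valence 4) → 2 H
  atom 3: C, bond orders sum to 3 (valence 4) → 1 H
  atom 4: N, bond orders sum to 1 (valence 3) → 2 H
  atom 5: aromatic c, 3 neighbours → 0 H
  atom 6: aromatic c, 3 neighbours → 0 H
  atom 7: I (halogen, monovalent) → 0 H
  atom 8: aromatic c, 3 neighbours → 0 H
  atom 9: C, bond orders sum to 4 (valence 4) → 0 H
  atom 10: F (halogen, monovalent) → 0 H
  atom 11: F (halogen, monovalent) → 0 H
  atom 12: F (halogen, monovalent) → 0 H
  atom 13: aromatic c, 3 neighbours → 0 H
  atom 14: C, bond orders sum to 3 (valence 4) → 1 H
  atom 15: O, bond orders sum to 2 (valence 2) → 0 H
  atom 16: aromatic c, 2 neighbours → 1 H
  atom 17: aromatic c, 2 neighbours → 1 H
Total hydrogens: 11.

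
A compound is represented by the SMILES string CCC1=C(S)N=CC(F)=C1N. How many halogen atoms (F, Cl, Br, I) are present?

1

Halogen atoms appear at heavy-atom position 9 (1×F).
Other groups present: 1 primary amine, 1 thiol.
Halogen count: 1.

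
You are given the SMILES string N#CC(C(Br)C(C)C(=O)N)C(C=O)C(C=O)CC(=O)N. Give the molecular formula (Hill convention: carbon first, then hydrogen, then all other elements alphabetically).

Walk through each heavy atom and fill implicit hydrogens from standard valence (C 4, N 3, O 2, S 2, halogen 1):
  atom 1: N, bond orders sum to 3 (valence 3) → 0 H
  atom 2: C, bond orders sum to 4 (valence 4) → 0 H
  atom 3: C, bond orders sum to 3 (valence 4) → 1 H
  atom 4: C, bond orders sum to 3 (valence 4) → 1 H
  atom 5: Br (halogen, monovalent) → 0 H
  atom 6: C, bond orders sum to 3 (valence 4) → 1 H
  atom 7: C, bond orders sum to 1 (valence 4) → 3 H
  atom 8: C, bond orders sum to 4 (valence 4) → 0 H
  atom 9: O, bond orders sum to 2 (valence 2) → 0 H
  atom 10: N, bond orders sum to 1 (valence 3) → 2 H
  atom 11: C, bond orders sum to 3 (valence 4) → 1 H
  atom 12: C, bond orders sum to 3 (valence 4) → 1 H
  atom 13: O, bond orders sum to 2 (valence 2) → 0 H
  atom 14: C, bond orders sum to 3 (valence 4) → 1 H
  atom 15: C, bond orders sum to 3 (valence 4) → 1 H
  atom 16: O, bond orders sum to 2 (valence 2) → 0 H
  atom 17: C, bond orders sum to 2 (valence 4) → 2 H
  atom 18: C, bond orders sum to 4 (valence 4) → 0 H
  atom 19: O, bond orders sum to 2 (valence 2) → 0 H
  atom 20: N, bond orders sum to 1 (valence 3) → 2 H
Totals → C:12, H:16, Br:1, N:3, O:4.

C12H16BrN3O4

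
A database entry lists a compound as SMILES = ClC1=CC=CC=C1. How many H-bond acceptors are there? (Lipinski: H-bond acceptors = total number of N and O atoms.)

0

N atoms: 0; O atoms: 0.
Lipinski HBA = 0 + 0 = 0.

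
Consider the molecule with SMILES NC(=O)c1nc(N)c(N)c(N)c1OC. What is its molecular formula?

C7H11N5O2

Walk through each heavy atom and fill implicit hydrogens from standard valence (C 4, N 3, O 2, S 2, halogen 1); for lowercase aromatic atoms, an aromatic c carries 1 H when it has two neighbours and 0 H with three, and aromatic n carries 0 H:
  atom 1: N, bond orders sum to 1 (valence 3) → 2 H
  atom 2: C, bond orders sum to 4 (valence 4) → 0 H
  atom 3: O, bond orders sum to 2 (valence 2) → 0 H
  atom 4: aromatic c, 3 neighbours → 0 H
  atom 5: aromatic n, 2 neighbours → 0 H
  atom 6: aromatic c, 3 neighbours → 0 H
  atom 7: N, bond orders sum to 1 (valence 3) → 2 H
  atom 8: aromatic c, 3 neighbours → 0 H
  atom 9: N, bond orders sum to 1 (valence 3) → 2 H
  atom 10: aromatic c, 3 neighbours → 0 H
  atom 11: N, bond orders sum to 1 (valence 3) → 2 H
  atom 12: aromatic c, 3 neighbours → 0 H
  atom 13: O, bond orders sum to 2 (valence 2) → 0 H
  atom 14: C, bond orders sum to 1 (valence 4) → 3 H
Totals → C:7, H:11, N:5, O:2.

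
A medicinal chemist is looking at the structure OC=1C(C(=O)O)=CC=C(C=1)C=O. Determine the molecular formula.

C8H6O4

Walk through each heavy atom and fill implicit hydrogens from standard valence (C 4, N 3, O 2, S 2, halogen 1):
  atom 1: O, bond orders sum to 1 (valence 2) → 1 H
  atom 2: C, bond orders sum to 4 (valence 4) → 0 H
  atom 3: C, bond orders sum to 4 (valence 4) → 0 H
  atom 4: C, bond orders sum to 4 (valence 4) → 0 H
  atom 5: O, bond orders sum to 2 (valence 2) → 0 H
  atom 6: O, bond orders sum to 1 (valence 2) → 1 H
  atom 7: C, bond orders sum to 3 (valence 4) → 1 H
  atom 8: C, bond orders sum to 3 (valence 4) → 1 H
  atom 9: C, bond orders sum to 4 (valence 4) → 0 H
  atom 10: C, bond orders sum to 3 (valence 4) → 1 H
  atom 11: C, bond orders sum to 3 (valence 4) → 1 H
  atom 12: O, bond orders sum to 2 (valence 2) → 0 H
Totals → C:8, H:6, O:4.
In Hill order: C8H6O4.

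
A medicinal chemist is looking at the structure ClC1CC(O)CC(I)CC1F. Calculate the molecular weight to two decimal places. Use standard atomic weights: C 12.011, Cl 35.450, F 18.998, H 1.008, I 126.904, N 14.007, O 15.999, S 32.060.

292.52 g/mol

First, the molecular formula is C7H11ClFIO (counting implicit H from valence).
  C: 7 × 12.011 = 84.077
  Cl: 1 × 35.450 = 35.450
  F: 1 × 18.998 = 18.998
  H: 11 × 1.008 = 11.088
  I: 1 × 126.904 = 126.904
  O: 1 × 15.999 = 15.999
Sum: 7×12.011 + 1×35.450 + 1×18.998 + 11×1.008 + 1×126.904 + 1×15.999 = 292.516 → 292.52 g/mol.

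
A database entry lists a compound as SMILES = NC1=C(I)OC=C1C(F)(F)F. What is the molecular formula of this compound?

Walk through each heavy atom and fill implicit hydrogens from standard valence (C 4, N 3, O 2, S 2, halogen 1):
  atom 1: N, bond orders sum to 1 (valence 3) → 2 H
  atom 2: C, bond orders sum to 4 (valence 4) → 0 H
  atom 3: C, bond orders sum to 4 (valence 4) → 0 H
  atom 4: I (halogen, monovalent) → 0 H
  atom 5: O, bond orders sum to 2 (valence 2) → 0 H
  atom 6: C, bond orders sum to 3 (valence 4) → 1 H
  atom 7: C, bond orders sum to 4 (valence 4) → 0 H
  atom 8: C, bond orders sum to 4 (valence 4) → 0 H
  atom 9: F (halogen, monovalent) → 0 H
  atom 10: F (halogen, monovalent) → 0 H
  atom 11: F (halogen, monovalent) → 0 H
Totals → C:5, H:3, F:3, I:1, N:1, O:1.

C5H3F3INO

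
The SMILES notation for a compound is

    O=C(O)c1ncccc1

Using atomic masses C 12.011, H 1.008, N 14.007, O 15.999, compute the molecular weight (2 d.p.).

First, the molecular formula is C6H5NO2 (counting implicit H from valence).
  C: 6 × 12.011 = 72.066
  H: 5 × 1.008 = 5.040
  N: 1 × 14.007 = 14.007
  O: 2 × 15.999 = 31.998
Sum: 6×12.011 + 5×1.008 + 1×14.007 + 2×15.999 = 123.111 → 123.11 g/mol.

123.11 g/mol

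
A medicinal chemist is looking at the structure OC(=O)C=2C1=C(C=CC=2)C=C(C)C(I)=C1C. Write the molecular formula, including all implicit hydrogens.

C13H11IO2

Walk through each heavy atom and fill implicit hydrogens from standard valence (C 4, N 3, O 2, S 2, halogen 1):
  atom 1: O, bond orders sum to 1 (valence 2) → 1 H
  atom 2: C, bond orders sum to 4 (valence 4) → 0 H
  atom 3: O, bond orders sum to 2 (valence 2) → 0 H
  atom 4: C, bond orders sum to 4 (valence 4) → 0 H
  atom 5: C, bond orders sum to 4 (valence 4) → 0 H
  atom 6: C, bond orders sum to 4 (valence 4) → 0 H
  atom 7: C, bond orders sum to 3 (valence 4) → 1 H
  atom 8: C, bond orders sum to 3 (valence 4) → 1 H
  atom 9: C, bond orders sum to 3 (valence 4) → 1 H
  atom 10: C, bond orders sum to 3 (valence 4) → 1 H
  atom 11: C, bond orders sum to 4 (valence 4) → 0 H
  atom 12: C, bond orders sum to 1 (valence 4) → 3 H
  atom 13: C, bond orders sum to 4 (valence 4) → 0 H
  atom 14: I (halogen, monovalent) → 0 H
  atom 15: C, bond orders sum to 4 (valence 4) → 0 H
  atom 16: C, bond orders sum to 1 (valence 4) → 3 H
Totals → C:13, H:11, I:1, O:2.
In Hill order: C13H11IO2.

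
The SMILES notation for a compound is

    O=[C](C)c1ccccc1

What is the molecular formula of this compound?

C8H8O

Walk through each heavy atom and fill implicit hydrogens from standard valence (C 4, N 3, O 2, S 2, halogen 1); for lowercase aromatic atoms, an aromatic c carries 1 H when it has two neighbours and 0 H with three, and aromatic n carries 0 H:
  atom 1: O, bond orders sum to 2 (valence 2) → 0 H
  atom 2: C with explicit H count 0
  atom 3: C, bond orders sum to 1 (valence 4) → 3 H
  atom 4: aromatic c, 3 neighbours → 0 H
  atom 5: aromatic c, 2 neighbours → 1 H
  atom 6: aromatic c, 2 neighbours → 1 H
  atom 7: aromatic c, 2 neighbours → 1 H
  atom 8: aromatic c, 2 neighbours → 1 H
  atom 9: aromatic c, 2 neighbours → 1 H
Totals → C:8, H:8, O:1.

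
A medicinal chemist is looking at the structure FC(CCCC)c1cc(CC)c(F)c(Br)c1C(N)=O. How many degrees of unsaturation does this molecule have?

5

Molecular formula: C14H18BrF2NO.
DoU = (2C + 2 + N − H − X) / 2, where X is the halogen count and O/S are ignored.
    = (2·14 + 2 + 1 − 18 − 3) / 2 = 10 / 2 = 5.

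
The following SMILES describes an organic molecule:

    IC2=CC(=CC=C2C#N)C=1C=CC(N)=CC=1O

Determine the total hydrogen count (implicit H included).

Walk through each heavy atom and fill implicit hydrogens from standard valence (C 4, N 3, O 2, S 2, halogen 1):
  atom 1: I (halogen, monovalent) → 0 H
  atom 2: C, bond orders sum to 4 (valence 4) → 0 H
  atom 3: C, bond orders sum to 3 (valence 4) → 1 H
  atom 4: C, bond orders sum to 4 (valence 4) → 0 H
  atom 5: C, bond orders sum to 3 (valence 4) → 1 H
  atom 6: C, bond orders sum to 3 (valence 4) → 1 H
  atom 7: C, bond orders sum to 4 (valence 4) → 0 H
  atom 8: C, bond orders sum to 4 (valence 4) → 0 H
  atom 9: N, bond orders sum to 3 (valence 3) → 0 H
  atom 10: C, bond orders sum to 4 (valence 4) → 0 H
  atom 11: C, bond orders sum to 3 (valence 4) → 1 H
  atom 12: C, bond orders sum to 3 (valence 4) → 1 H
  atom 13: C, bond orders sum to 4 (valence 4) → 0 H
  atom 14: N, bond orders sum to 1 (valence 3) → 2 H
  atom 15: C, bond orders sum to 3 (valence 4) → 1 H
  atom 16: C, bond orders sum to 4 (valence 4) → 0 H
  atom 17: O, bond orders sum to 1 (valence 2) → 1 H
Total hydrogens: 9.

9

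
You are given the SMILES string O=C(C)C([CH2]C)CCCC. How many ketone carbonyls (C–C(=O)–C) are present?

1

The ketone motif appears at heavy-atom position 2 in the SMILES.
Ketone count: 1.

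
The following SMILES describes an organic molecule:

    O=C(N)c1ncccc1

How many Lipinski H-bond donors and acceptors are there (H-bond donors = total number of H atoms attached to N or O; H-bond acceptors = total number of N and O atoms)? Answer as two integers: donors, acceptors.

2, 3

Donors: find every N or O and count the H atoms it carries.
  atom 1 (O): bond orders sum to 2 → 0 H
  atom 3 (N): bond orders sum to 1 → 2 H
  atom 5 (N): bond orders sum to 3 → 0 H
Lipinski HBD = 2.
Acceptors: N atoms = 2, O atoms = 1 → HBA = 3.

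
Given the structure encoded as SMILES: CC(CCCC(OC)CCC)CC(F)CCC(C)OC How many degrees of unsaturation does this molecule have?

Molecular formula: C17H35FO2.
DoU = (2C + 2 + N − H − X) / 2, where X is the halogen count and O/S are ignored.
    = (2·17 + 2 + 0 − 35 − 1) / 2 = 0 / 2 = 0.

0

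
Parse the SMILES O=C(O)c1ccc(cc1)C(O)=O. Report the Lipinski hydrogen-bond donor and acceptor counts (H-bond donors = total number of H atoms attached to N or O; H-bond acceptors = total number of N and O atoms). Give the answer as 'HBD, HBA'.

2, 4

Donors: find every N or O and count the H atoms it carries.
  atom 1 (O): bond orders sum to 2 → 0 H
  atom 3 (O): bond orders sum to 1 → 1 H
  atom 11 (O): bond orders sum to 1 → 1 H
  atom 12 (O): bond orders sum to 2 → 0 H
Lipinski HBD = 2.
Acceptors: N atoms = 0, O atoms = 4 → HBA = 4.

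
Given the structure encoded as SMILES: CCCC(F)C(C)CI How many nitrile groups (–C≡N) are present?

Scan the SMILES for the nitrile motif — none present.

0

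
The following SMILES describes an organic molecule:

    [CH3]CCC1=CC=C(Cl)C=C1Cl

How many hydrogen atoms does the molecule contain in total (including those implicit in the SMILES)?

10

Walk through each heavy atom and fill implicit hydrogens from standard valence (C 4, N 3, O 2, S 2, halogen 1):
  atom 1: C with explicit H count 3
  atom 2: C, bond orders sum to 2 (valence 4) → 2 H
  atom 3: C, bond orders sum to 2 (valence 4) → 2 H
  atom 4: C, bond orders sum to 4 (valence 4) → 0 H
  atom 5: C, bond orders sum to 3 (valence 4) → 1 H
  atom 6: C, bond orders sum to 3 (valence 4) → 1 H
  atom 7: C, bond orders sum to 4 (valence 4) → 0 H
  atom 8: Cl (halogen, monovalent) → 0 H
  atom 9: C, bond orders sum to 3 (valence 4) → 1 H
  atom 10: C, bond orders sum to 4 (valence 4) → 0 H
  atom 11: Cl (halogen, monovalent) → 0 H
Total hydrogens: 10.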